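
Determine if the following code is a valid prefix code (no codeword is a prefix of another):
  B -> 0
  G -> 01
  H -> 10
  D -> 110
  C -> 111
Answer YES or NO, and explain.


Checking each pair (does one codeword prefix another?):
  B='0' vs G='01': prefix -- VIOLATION

NO -- this is NOT a valid prefix code. B (0) is a prefix of G (01).


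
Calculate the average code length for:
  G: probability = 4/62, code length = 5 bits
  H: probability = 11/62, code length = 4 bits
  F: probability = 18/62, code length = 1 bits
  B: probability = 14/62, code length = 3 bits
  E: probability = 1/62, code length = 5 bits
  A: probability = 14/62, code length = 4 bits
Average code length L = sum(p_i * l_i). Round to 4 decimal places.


Weighted contributions p_i * l_i:
  G: (4/62) * 5 = 20/62
  H: (11/62) * 4 = 44/62
  F: (18/62) * 1 = 18/62
  B: (14/62) * 3 = 42/62
  E: (1/62) * 5 = 5/62
  A: (14/62) * 4 = 56/62
Sum = (20 + 44 + 18 + 42 + 5 + 56)/62 = 185/62

L = 185/62 = 2.9839 bits/symbol


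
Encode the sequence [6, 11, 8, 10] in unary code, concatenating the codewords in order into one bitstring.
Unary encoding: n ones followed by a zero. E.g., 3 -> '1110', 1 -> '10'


Encode each number as n ones followed by a terminating 0:
  6 -> 1111110 (7 bits)
  11 -> 111111111110 (12 bits)
  8 -> 111111110 (9 bits)
  10 -> 11111111110 (11 bits)
Total length = 7 + 12 + 9 + 11 = 39 bits.

Unary([6, 11, 8, 10]) = 111111011111111111011111111011111111110 (39 bits)


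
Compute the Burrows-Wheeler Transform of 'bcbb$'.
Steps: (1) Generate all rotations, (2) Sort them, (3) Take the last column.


Rotations (sorted):
  0: $bcbb -> last char: b
  1: b$bcb -> last char: b
  2: bb$bc -> last char: c
  3: bcbb$ -> last char: $
  4: cbb$b -> last char: b


BWT = bbc$b


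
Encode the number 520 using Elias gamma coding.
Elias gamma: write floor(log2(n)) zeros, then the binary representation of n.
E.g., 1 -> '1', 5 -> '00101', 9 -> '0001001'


num_bits = floor(log2(520)) + 1 = 10
leading_zeros = num_bits - 1 = 9
binary(520) = 1000001000

Elias gamma(520) = '000000000' + '1000001000' = 0000000001000001000 (19 bits)


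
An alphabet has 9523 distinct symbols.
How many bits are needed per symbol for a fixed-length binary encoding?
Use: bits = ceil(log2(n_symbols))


log2(9523) = 13.2172
Bracket: 2^13 = 8192 < 9523 <= 2^14 = 16384
So ceil(log2(9523)) = 14

bits = ceil(log2(9523)) = ceil(13.2172) = 14 bits


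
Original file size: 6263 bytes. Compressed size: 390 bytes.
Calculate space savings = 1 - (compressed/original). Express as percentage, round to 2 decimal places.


ratio = compressed/original = 390/6263 = 0.06227
savings = 1 - ratio = 1 - 0.06227 = 0.93773
as a percentage: 0.93773 * 100 = 93.77%

Space savings = 1 - 390/6263 = 93.77%


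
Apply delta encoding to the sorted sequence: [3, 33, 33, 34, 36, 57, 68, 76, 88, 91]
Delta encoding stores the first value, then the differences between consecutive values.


First value: 3
Deltas:
  33 - 3 = 30
  33 - 33 = 0
  34 - 33 = 1
  36 - 34 = 2
  57 - 36 = 21
  68 - 57 = 11
  76 - 68 = 8
  88 - 76 = 12
  91 - 88 = 3


Delta encoded: [3, 30, 0, 1, 2, 21, 11, 8, 12, 3]


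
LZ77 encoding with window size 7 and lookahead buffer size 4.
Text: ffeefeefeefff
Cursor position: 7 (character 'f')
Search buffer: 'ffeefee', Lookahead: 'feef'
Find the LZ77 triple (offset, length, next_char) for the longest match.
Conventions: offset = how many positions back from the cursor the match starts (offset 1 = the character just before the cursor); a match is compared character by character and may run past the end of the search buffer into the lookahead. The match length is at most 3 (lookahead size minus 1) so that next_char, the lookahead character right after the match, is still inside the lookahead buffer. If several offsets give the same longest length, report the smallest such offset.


Try each offset into the search buffer:
  offset=1 (pos 6, char 'e'): match length 0
  offset=2 (pos 5, char 'e'): match length 0
  offset=3 (pos 4, char 'f'): match length 3
  offset=4 (pos 3, char 'e'): match length 0
  offset=5 (pos 2, char 'e'): match length 0
  offset=6 (pos 1, char 'f'): match length 3
  offset=7 (pos 0, char 'f'): match length 1
Longest match has length 3, found at offsets 3, 6; take the smallest, offset 3.
next_char = character at position 7 + 3 = 10 -> 'f'

Best match: offset=3, length=3 (matching 'fee' starting at position 4)
LZ77 triple: (3, 3, 'f')


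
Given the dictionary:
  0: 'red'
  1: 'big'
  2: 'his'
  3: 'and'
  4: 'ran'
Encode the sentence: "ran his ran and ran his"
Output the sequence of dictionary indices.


Look up each word in the dictionary:
  'ran' -> 4
  'his' -> 2
  'ran' -> 4
  'and' -> 3
  'ran' -> 4
  'his' -> 2

Encoded: [4, 2, 4, 3, 4, 2]


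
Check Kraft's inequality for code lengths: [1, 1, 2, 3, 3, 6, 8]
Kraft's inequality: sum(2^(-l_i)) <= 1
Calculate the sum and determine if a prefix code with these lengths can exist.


Sum = 2^(-1) + 2^(-1) + 2^(-2) + 2^(-3) + 2^(-3) + 2^(-6) + 2^(-8)
    = 0.5 + 0.5 + 0.25 + 0.125 + 0.125 + 0.015625 + 0.00390625
    = 389/256 = 1.51953125
Since 1.51953125 > 1, Kraft's inequality is NOT satisfied.
A prefix code with these lengths CANNOT exist.

Kraft sum = 1.51953125. Not satisfied.


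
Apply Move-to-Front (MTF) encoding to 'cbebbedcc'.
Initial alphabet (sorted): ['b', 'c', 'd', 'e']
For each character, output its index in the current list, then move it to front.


MTF encoding:
'c': index 1 in ['b', 'c', 'd', 'e'] -> ['c', 'b', 'd', 'e']
'b': index 1 in ['c', 'b', 'd', 'e'] -> ['b', 'c', 'd', 'e']
'e': index 3 in ['b', 'c', 'd', 'e'] -> ['e', 'b', 'c', 'd']
'b': index 1 in ['e', 'b', 'c', 'd'] -> ['b', 'e', 'c', 'd']
'b': index 0 in ['b', 'e', 'c', 'd'] -> ['b', 'e', 'c', 'd']
'e': index 1 in ['b', 'e', 'c', 'd'] -> ['e', 'b', 'c', 'd']
'd': index 3 in ['e', 'b', 'c', 'd'] -> ['d', 'e', 'b', 'c']
'c': index 3 in ['d', 'e', 'b', 'c'] -> ['c', 'd', 'e', 'b']
'c': index 0 in ['c', 'd', 'e', 'b'] -> ['c', 'd', 'e', 'b']


Output: [1, 1, 3, 1, 0, 1, 3, 3, 0]


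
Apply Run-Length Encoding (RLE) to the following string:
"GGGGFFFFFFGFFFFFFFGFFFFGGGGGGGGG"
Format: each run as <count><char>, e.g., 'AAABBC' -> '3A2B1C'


Scanning runs left to right:
  i=0: run of 'G' x 4 -> '4G'
  i=4: run of 'F' x 6 -> '6F'
  i=10: run of 'G' x 1 -> '1G'
  i=11: run of 'F' x 7 -> '7F'
  i=18: run of 'G' x 1 -> '1G'
  i=19: run of 'F' x 4 -> '4F'
  i=23: run of 'G' x 9 -> '9G'

RLE = 4G6F1G7F1G4F9G


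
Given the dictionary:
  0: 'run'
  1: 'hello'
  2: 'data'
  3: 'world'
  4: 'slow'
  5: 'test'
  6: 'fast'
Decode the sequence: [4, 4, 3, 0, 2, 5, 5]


Look up each index in the dictionary:
  4 -> 'slow'
  4 -> 'slow'
  3 -> 'world'
  0 -> 'run'
  2 -> 'data'
  5 -> 'test'
  5 -> 'test'

Decoded: "slow slow world run data test test"


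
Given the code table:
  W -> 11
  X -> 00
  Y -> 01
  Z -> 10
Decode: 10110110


Decoding:
10 -> Z
11 -> W
01 -> Y
10 -> Z


Result: ZWYZ


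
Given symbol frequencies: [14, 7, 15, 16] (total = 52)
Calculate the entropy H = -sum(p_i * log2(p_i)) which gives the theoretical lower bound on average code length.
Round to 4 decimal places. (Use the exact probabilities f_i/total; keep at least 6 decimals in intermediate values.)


Per-symbol terms -p_i * log2(p_i) with p_i = f_i/52:
  p = 14/52 = 0.269231: log2(p) = -1.893085, -p*log2(p) = 0.509677
  p = 7/52 = 0.134615: log2(p) = -2.893085, -p*log2(p) = 0.389454
  p = 15/52 = 0.288462: log2(p) = -1.793549, -p*log2(p) = 0.517370
  p = 16/52 = 0.307692: log2(p) = -1.700440, -p*log2(p) = 0.523212
H = 0.509677 + 0.389454 + 0.517370 + 0.523212 = 1.939713

H = 1.9397 bits/symbol


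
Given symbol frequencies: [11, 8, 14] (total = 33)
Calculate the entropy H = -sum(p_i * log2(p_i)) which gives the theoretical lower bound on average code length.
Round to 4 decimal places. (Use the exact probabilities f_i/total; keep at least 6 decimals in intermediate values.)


Per-symbol terms -p_i * log2(p_i) with p_i = f_i/33:
  p = 11/33 = 0.333333: log2(p) = -1.584963, -p*log2(p) = 0.528321
  p = 8/33 = 0.242424: log2(p) = -2.044394, -p*log2(p) = 0.495611
  p = 14/33 = 0.424242: log2(p) = -1.237039, -p*log2(p) = 0.524805
H = 0.528321 + 0.495611 + 0.524805 = 1.548737

H = 1.5487 bits/symbol


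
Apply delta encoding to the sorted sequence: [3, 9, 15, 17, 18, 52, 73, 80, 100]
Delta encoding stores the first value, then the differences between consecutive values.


First value: 3
Deltas:
  9 - 3 = 6
  15 - 9 = 6
  17 - 15 = 2
  18 - 17 = 1
  52 - 18 = 34
  73 - 52 = 21
  80 - 73 = 7
  100 - 80 = 20


Delta encoded: [3, 6, 6, 2, 1, 34, 21, 7, 20]


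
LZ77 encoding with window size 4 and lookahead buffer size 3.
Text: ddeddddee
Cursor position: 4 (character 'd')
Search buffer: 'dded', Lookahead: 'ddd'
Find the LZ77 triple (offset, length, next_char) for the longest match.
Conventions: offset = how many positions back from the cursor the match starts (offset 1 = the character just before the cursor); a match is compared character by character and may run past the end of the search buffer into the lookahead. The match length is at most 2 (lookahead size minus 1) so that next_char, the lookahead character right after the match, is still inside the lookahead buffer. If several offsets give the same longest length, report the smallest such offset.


Try each offset into the search buffer:
  offset=1 (pos 3, char 'd'): match length 2
  offset=2 (pos 2, char 'e'): match length 0
  offset=3 (pos 1, char 'd'): match length 1
  offset=4 (pos 0, char 'd'): match length 2
Longest match has length 2, found at offsets 1, 4; take the smallest, offset 1.
next_char = character at position 4 + 2 = 6 -> 'd'

Best match: offset=1, length=2 (matching 'dd' starting at position 3)
LZ77 triple: (1, 2, 'd')


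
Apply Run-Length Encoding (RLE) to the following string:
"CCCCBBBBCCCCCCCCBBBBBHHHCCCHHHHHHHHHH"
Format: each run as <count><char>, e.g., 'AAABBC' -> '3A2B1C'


Scanning runs left to right:
  i=0: run of 'C' x 4 -> '4C'
  i=4: run of 'B' x 4 -> '4B'
  i=8: run of 'C' x 8 -> '8C'
  i=16: run of 'B' x 5 -> '5B'
  i=21: run of 'H' x 3 -> '3H'
  i=24: run of 'C' x 3 -> '3C'
  i=27: run of 'H' x 10 -> '10H'

RLE = 4C4B8C5B3H3C10H


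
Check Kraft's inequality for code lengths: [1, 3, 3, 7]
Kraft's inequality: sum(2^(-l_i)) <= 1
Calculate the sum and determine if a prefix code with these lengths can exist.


Sum = 2^(-1) + 2^(-3) + 2^(-3) + 2^(-7)
    = 0.5 + 0.125 + 0.125 + 0.0078125
    = 97/128 = 0.7578125
Since 0.7578125 <= 1, Kraft's inequality IS satisfied.
A prefix code with these lengths CAN exist.

Kraft sum = 0.7578125. Satisfied.


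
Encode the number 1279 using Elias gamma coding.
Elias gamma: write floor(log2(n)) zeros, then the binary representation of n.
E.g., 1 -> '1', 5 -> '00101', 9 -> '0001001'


num_bits = floor(log2(1279)) + 1 = 11
leading_zeros = num_bits - 1 = 10
binary(1279) = 10011111111

Elias gamma(1279) = '0000000000' + '10011111111' = 000000000010011111111 (21 bits)


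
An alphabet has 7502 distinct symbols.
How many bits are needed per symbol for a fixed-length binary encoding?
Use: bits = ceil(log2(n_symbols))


log2(7502) = 12.8731
Bracket: 2^12 = 4096 < 7502 <= 2^13 = 8192
So ceil(log2(7502)) = 13

bits = ceil(log2(7502)) = ceil(12.8731) = 13 bits


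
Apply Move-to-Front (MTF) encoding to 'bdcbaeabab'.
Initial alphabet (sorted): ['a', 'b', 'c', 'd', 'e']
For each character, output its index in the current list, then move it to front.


MTF encoding:
'b': index 1 in ['a', 'b', 'c', 'd', 'e'] -> ['b', 'a', 'c', 'd', 'e']
'd': index 3 in ['b', 'a', 'c', 'd', 'e'] -> ['d', 'b', 'a', 'c', 'e']
'c': index 3 in ['d', 'b', 'a', 'c', 'e'] -> ['c', 'd', 'b', 'a', 'e']
'b': index 2 in ['c', 'd', 'b', 'a', 'e'] -> ['b', 'c', 'd', 'a', 'e']
'a': index 3 in ['b', 'c', 'd', 'a', 'e'] -> ['a', 'b', 'c', 'd', 'e']
'e': index 4 in ['a', 'b', 'c', 'd', 'e'] -> ['e', 'a', 'b', 'c', 'd']
'a': index 1 in ['e', 'a', 'b', 'c', 'd'] -> ['a', 'e', 'b', 'c', 'd']
'b': index 2 in ['a', 'e', 'b', 'c', 'd'] -> ['b', 'a', 'e', 'c', 'd']
'a': index 1 in ['b', 'a', 'e', 'c', 'd'] -> ['a', 'b', 'e', 'c', 'd']
'b': index 1 in ['a', 'b', 'e', 'c', 'd'] -> ['b', 'a', 'e', 'c', 'd']


Output: [1, 3, 3, 2, 3, 4, 1, 2, 1, 1]


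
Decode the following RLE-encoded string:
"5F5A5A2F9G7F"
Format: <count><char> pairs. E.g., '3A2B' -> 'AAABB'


Expanding each <count><char> pair:
  5F -> 'FFFFF'
  5A -> 'AAAAA'
  5A -> 'AAAAA'
  2F -> 'FF'
  9G -> 'GGGGGGGGG'
  7F -> 'FFFFFFF'

Decoded = FFFFFAAAAAAAAAAFFGGGGGGGGGFFFFFFF


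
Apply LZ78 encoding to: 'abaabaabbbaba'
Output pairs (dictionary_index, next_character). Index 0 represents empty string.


LZ78 encoding steps:
Dictionary: {0: ''}
Step 1: w='' (idx 0), next='a' -> output (0, 'a'), add 'a' as idx 1
Step 2: w='' (idx 0), next='b' -> output (0, 'b'), add 'b' as idx 2
Step 3: w='a' (idx 1), next='a' -> output (1, 'a'), add 'aa' as idx 3
Step 4: w='b' (idx 2), next='a' -> output (2, 'a'), add 'ba' as idx 4
Step 5: w='a' (idx 1), next='b' -> output (1, 'b'), add 'ab' as idx 5
Step 6: w='b' (idx 2), next='b' -> output (2, 'b'), add 'bb' as idx 6
Step 7: w='ab' (idx 5), next='a' -> output (5, 'a'), add 'aba' as idx 7


Encoded: [(0, 'a'), (0, 'b'), (1, 'a'), (2, 'a'), (1, 'b'), (2, 'b'), (5, 'a')]


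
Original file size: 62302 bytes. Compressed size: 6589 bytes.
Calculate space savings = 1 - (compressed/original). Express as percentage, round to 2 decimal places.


ratio = compressed/original = 6589/62302 = 0.105759
savings = 1 - ratio = 1 - 0.105759 = 0.894241
as a percentage: 0.894241 * 100 = 89.42%

Space savings = 1 - 6589/62302 = 89.42%


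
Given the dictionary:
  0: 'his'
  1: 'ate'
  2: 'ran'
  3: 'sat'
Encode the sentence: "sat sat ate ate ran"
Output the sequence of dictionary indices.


Look up each word in the dictionary:
  'sat' -> 3
  'sat' -> 3
  'ate' -> 1
  'ate' -> 1
  'ran' -> 2

Encoded: [3, 3, 1, 1, 2]


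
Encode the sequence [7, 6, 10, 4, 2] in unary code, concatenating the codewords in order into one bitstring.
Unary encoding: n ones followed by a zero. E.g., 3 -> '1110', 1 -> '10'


Encode each number as n ones followed by a terminating 0:
  7 -> 11111110 (8 bits)
  6 -> 1111110 (7 bits)
  10 -> 11111111110 (11 bits)
  4 -> 11110 (5 bits)
  2 -> 110 (3 bits)
Total length = 8 + 7 + 11 + 5 + 3 = 34 bits.

Unary([7, 6, 10, 4, 2]) = 1111111011111101111111111011110110 (34 bits)


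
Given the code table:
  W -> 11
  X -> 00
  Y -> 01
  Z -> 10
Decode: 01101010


Decoding:
01 -> Y
10 -> Z
10 -> Z
10 -> Z


Result: YZZZ


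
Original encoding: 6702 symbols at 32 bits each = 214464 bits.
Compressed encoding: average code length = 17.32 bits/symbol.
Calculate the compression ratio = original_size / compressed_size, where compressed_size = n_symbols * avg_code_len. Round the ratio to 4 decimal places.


original_size = n_symbols * orig_bits = 6702 * 32 = 214464 bits
compressed_size = n_symbols * avg_code_len = 6702 * 17.32 = 116078.64 bits
ratio = original_size / compressed_size = 214464 / 116078.64 = 1.8476

Compression ratio = 1.8476


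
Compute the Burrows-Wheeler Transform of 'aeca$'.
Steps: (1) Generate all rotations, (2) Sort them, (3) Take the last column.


Rotations (sorted):
  0: $aeca -> last char: a
  1: a$aec -> last char: c
  2: aeca$ -> last char: $
  3: ca$ae -> last char: e
  4: eca$a -> last char: a


BWT = ac$ea


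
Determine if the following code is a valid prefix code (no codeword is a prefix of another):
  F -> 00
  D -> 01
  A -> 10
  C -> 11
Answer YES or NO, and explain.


Checking each pair (does one codeword prefix another?):
  F='00' vs D='01': no prefix
  F='00' vs A='10': no prefix
  F='00' vs C='11': no prefix
  D='01' vs F='00': no prefix
  D='01' vs A='10': no prefix
  D='01' vs C='11': no prefix
  A='10' vs F='00': no prefix
  A='10' vs D='01': no prefix
  A='10' vs C='11': no prefix
  C='11' vs F='00': no prefix
  C='11' vs D='01': no prefix
  C='11' vs A='10': no prefix
No violation found over all pairs.

YES -- this is a valid prefix code. No codeword is a prefix of any other codeword.


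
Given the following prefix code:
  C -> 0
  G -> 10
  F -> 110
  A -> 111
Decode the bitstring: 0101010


Decoding step by step:
Bits 0 -> C
Bits 10 -> G
Bits 10 -> G
Bits 10 -> G


Decoded message: CGGG


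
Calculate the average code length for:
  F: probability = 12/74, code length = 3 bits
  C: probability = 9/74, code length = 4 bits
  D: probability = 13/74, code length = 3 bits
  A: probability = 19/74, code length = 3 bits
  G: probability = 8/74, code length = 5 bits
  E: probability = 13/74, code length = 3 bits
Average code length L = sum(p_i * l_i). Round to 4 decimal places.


Weighted contributions p_i * l_i:
  F: (12/74) * 3 = 36/74
  C: (9/74) * 4 = 36/74
  D: (13/74) * 3 = 39/74
  A: (19/74) * 3 = 57/74
  G: (8/74) * 5 = 40/74
  E: (13/74) * 3 = 39/74
Sum = (36 + 36 + 39 + 57 + 40 + 39)/74 = 247/74

L = 247/74 = 3.3378 bits/symbol


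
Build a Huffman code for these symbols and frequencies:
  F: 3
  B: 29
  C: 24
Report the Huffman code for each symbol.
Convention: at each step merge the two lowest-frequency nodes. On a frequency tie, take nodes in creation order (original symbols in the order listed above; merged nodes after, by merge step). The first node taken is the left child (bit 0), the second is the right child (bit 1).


Huffman tree construction:
Step 1: Merge F(3) + C(24) = 27
Step 2: Merge (F+C)(27) + B(29) = 56
Read each symbol's code off the tree from the root (left child = 0, right child = 1).

Codes:
  F: 00 (length 2)
  B: 1 (length 1)
  C: 01 (length 2)
Average code length: 83/56 = 1.4821 bits/symbol


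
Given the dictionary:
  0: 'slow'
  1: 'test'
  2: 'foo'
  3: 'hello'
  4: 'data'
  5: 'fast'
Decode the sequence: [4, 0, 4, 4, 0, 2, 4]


Look up each index in the dictionary:
  4 -> 'data'
  0 -> 'slow'
  4 -> 'data'
  4 -> 'data'
  0 -> 'slow'
  2 -> 'foo'
  4 -> 'data'

Decoded: "data slow data data slow foo data"


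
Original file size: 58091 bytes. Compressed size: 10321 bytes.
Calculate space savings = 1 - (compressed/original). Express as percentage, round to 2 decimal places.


ratio = compressed/original = 10321/58091 = 0.17767
savings = 1 - ratio = 1 - 0.17767 = 0.82233
as a percentage: 0.82233 * 100 = 82.23%

Space savings = 1 - 10321/58091 = 82.23%


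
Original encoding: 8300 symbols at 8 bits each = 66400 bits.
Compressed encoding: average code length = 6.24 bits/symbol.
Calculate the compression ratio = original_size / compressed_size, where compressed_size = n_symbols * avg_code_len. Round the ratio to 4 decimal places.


original_size = n_symbols * orig_bits = 8300 * 8 = 66400 bits
compressed_size = n_symbols * avg_code_len = 8300 * 6.24 = 51792.0 bits
ratio = original_size / compressed_size = 66400 / 51792.0 = 1.2821

Compression ratio = 1.2821


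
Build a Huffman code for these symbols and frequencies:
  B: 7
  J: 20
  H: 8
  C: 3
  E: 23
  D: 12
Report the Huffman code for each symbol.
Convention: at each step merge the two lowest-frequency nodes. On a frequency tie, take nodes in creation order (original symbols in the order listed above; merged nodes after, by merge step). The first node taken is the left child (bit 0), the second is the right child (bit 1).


Huffman tree construction:
Step 1: Merge C(3) + B(7) = 10
Step 2: Merge H(8) + (C+B)(10) = 18
Step 3: Merge D(12) + (H+(C+B))(18) = 30
Step 4: Merge J(20) + E(23) = 43
Step 5: Merge (D+(H+(C+B)))(30) + (J+E)(43) = 73
Read each symbol's code off the tree from the root (left child = 0, right child = 1).

Codes:
  B: 0111 (length 4)
  J: 10 (length 2)
  H: 010 (length 3)
  C: 0110 (length 4)
  E: 11 (length 2)
  D: 00 (length 2)
Average code length: 174/73 = 2.3836 bits/symbol


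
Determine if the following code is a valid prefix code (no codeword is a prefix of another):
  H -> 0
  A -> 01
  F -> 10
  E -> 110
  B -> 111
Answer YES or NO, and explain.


Checking each pair (does one codeword prefix another?):
  H='0' vs A='01': prefix -- VIOLATION

NO -- this is NOT a valid prefix code. H (0) is a prefix of A (01).


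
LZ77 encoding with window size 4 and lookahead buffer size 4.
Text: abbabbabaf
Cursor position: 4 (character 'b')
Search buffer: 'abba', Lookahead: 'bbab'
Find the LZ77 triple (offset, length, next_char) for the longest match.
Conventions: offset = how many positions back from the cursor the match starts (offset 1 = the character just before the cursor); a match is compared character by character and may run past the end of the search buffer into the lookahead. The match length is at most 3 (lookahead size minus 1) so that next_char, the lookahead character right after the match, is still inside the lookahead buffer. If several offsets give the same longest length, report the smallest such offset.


Try each offset into the search buffer:
  offset=1 (pos 3, char 'a'): match length 0
  offset=2 (pos 2, char 'b'): match length 1
  offset=3 (pos 1, char 'b'): match length 3
  offset=4 (pos 0, char 'a'): match length 0
Longest match has length 3 at offset 3.
next_char = character at position 4 + 3 = 7 -> 'b'

Best match: offset=3, length=3 (matching 'bba' starting at position 1)
LZ77 triple: (3, 3, 'b')


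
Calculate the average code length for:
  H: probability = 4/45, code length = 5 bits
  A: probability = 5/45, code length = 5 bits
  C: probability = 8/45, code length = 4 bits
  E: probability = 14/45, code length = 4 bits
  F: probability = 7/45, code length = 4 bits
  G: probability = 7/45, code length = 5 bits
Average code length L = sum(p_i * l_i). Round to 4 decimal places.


Weighted contributions p_i * l_i:
  H: (4/45) * 5 = 20/45
  A: (5/45) * 5 = 25/45
  C: (8/45) * 4 = 32/45
  E: (14/45) * 4 = 56/45
  F: (7/45) * 4 = 28/45
  G: (7/45) * 5 = 35/45
Sum = (20 + 25 + 32 + 56 + 28 + 35)/45 = 196/45

L = 196/45 = 4.3556 bits/symbol


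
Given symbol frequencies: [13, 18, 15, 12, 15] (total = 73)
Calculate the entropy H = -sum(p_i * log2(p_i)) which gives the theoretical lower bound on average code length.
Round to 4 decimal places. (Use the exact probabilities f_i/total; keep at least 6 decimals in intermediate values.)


Per-symbol terms -p_i * log2(p_i) with p_i = f_i/73:
  p = 13/73 = 0.178082: log2(p) = -2.489385, -p*log2(p) = 0.443315
  p = 18/73 = 0.246575: log2(p) = -2.019900, -p*log2(p) = 0.498057
  p = 15/73 = 0.205479: log2(p) = -2.282934, -p*log2(p) = 0.469096
  p = 12/73 = 0.164384: log2(p) = -2.604862, -p*log2(p) = 0.428197
  p = 15/73 = 0.205479: log2(p) = -2.282934, -p*log2(p) = 0.469096
H = 0.443315 + 0.498057 + 0.469096 + 0.428197 + 0.469096 = 2.307761

H = 2.3078 bits/symbol


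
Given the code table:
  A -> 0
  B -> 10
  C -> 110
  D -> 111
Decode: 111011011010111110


Decoding:
111 -> D
0 -> A
110 -> C
110 -> C
10 -> B
111 -> D
110 -> C


Result: DACCBDC


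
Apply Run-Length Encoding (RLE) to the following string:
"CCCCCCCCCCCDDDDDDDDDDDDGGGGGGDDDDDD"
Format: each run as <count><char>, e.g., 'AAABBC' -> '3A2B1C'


Scanning runs left to right:
  i=0: run of 'C' x 11 -> '11C'
  i=11: run of 'D' x 12 -> '12D'
  i=23: run of 'G' x 6 -> '6G'
  i=29: run of 'D' x 6 -> '6D'

RLE = 11C12D6G6D


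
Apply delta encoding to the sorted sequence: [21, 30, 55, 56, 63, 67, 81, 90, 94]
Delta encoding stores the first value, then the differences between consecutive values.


First value: 21
Deltas:
  30 - 21 = 9
  55 - 30 = 25
  56 - 55 = 1
  63 - 56 = 7
  67 - 63 = 4
  81 - 67 = 14
  90 - 81 = 9
  94 - 90 = 4


Delta encoded: [21, 9, 25, 1, 7, 4, 14, 9, 4]


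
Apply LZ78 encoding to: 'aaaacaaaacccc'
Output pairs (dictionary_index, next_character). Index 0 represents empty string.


LZ78 encoding steps:
Dictionary: {0: ''}
Step 1: w='' (idx 0), next='a' -> output (0, 'a'), add 'a' as idx 1
Step 2: w='a' (idx 1), next='a' -> output (1, 'a'), add 'aa' as idx 2
Step 3: w='a' (idx 1), next='c' -> output (1, 'c'), add 'ac' as idx 3
Step 4: w='aa' (idx 2), next='a' -> output (2, 'a'), add 'aaa' as idx 4
Step 5: w='ac' (idx 3), next='c' -> output (3, 'c'), add 'acc' as idx 5
Step 6: w='' (idx 0), next='c' -> output (0, 'c'), add 'c' as idx 6
Step 7: w='c' (idx 6), end of input -> output (6, '')


Encoded: [(0, 'a'), (1, 'a'), (1, 'c'), (2, 'a'), (3, 'c'), (0, 'c'), (6, '')]


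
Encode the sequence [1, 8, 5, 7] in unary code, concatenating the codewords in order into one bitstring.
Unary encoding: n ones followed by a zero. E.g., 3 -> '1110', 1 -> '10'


Encode each number as n ones followed by a terminating 0:
  1 -> 10 (2 bits)
  8 -> 111111110 (9 bits)
  5 -> 111110 (6 bits)
  7 -> 11111110 (8 bits)
Total length = 2 + 9 + 6 + 8 = 25 bits.

Unary([1, 8, 5, 7]) = 1011111111011111011111110 (25 bits)


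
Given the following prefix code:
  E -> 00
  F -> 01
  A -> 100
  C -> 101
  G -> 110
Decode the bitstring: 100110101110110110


Decoding step by step:
Bits 100 -> A
Bits 110 -> G
Bits 101 -> C
Bits 110 -> G
Bits 110 -> G
Bits 110 -> G


Decoded message: AGCGGG


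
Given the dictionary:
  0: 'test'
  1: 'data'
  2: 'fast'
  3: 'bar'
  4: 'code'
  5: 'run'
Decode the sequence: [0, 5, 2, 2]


Look up each index in the dictionary:
  0 -> 'test'
  5 -> 'run'
  2 -> 'fast'
  2 -> 'fast'

Decoded: "test run fast fast"


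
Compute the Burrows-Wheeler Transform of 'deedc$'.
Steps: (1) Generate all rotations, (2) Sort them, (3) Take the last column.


Rotations (sorted):
  0: $deedc -> last char: c
  1: c$deed -> last char: d
  2: dc$dee -> last char: e
  3: deedc$ -> last char: $
  4: edc$de -> last char: e
  5: eedc$d -> last char: d


BWT = cde$ed


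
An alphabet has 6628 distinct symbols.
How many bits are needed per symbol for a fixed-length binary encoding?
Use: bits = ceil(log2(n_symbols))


log2(6628) = 12.6944
Bracket: 2^12 = 4096 < 6628 <= 2^13 = 8192
So ceil(log2(6628)) = 13

bits = ceil(log2(6628)) = ceil(12.6944) = 13 bits


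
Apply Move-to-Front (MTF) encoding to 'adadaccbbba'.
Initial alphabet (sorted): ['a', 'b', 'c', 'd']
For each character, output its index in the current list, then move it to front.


MTF encoding:
'a': index 0 in ['a', 'b', 'c', 'd'] -> ['a', 'b', 'c', 'd']
'd': index 3 in ['a', 'b', 'c', 'd'] -> ['d', 'a', 'b', 'c']
'a': index 1 in ['d', 'a', 'b', 'c'] -> ['a', 'd', 'b', 'c']
'd': index 1 in ['a', 'd', 'b', 'c'] -> ['d', 'a', 'b', 'c']
'a': index 1 in ['d', 'a', 'b', 'c'] -> ['a', 'd', 'b', 'c']
'c': index 3 in ['a', 'd', 'b', 'c'] -> ['c', 'a', 'd', 'b']
'c': index 0 in ['c', 'a', 'd', 'b'] -> ['c', 'a', 'd', 'b']
'b': index 3 in ['c', 'a', 'd', 'b'] -> ['b', 'c', 'a', 'd']
'b': index 0 in ['b', 'c', 'a', 'd'] -> ['b', 'c', 'a', 'd']
'b': index 0 in ['b', 'c', 'a', 'd'] -> ['b', 'c', 'a', 'd']
'a': index 2 in ['b', 'c', 'a', 'd'] -> ['a', 'b', 'c', 'd']


Output: [0, 3, 1, 1, 1, 3, 0, 3, 0, 0, 2]


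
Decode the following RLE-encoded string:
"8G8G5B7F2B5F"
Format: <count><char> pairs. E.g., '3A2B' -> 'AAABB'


Expanding each <count><char> pair:
  8G -> 'GGGGGGGG'
  8G -> 'GGGGGGGG'
  5B -> 'BBBBB'
  7F -> 'FFFFFFF'
  2B -> 'BB'
  5F -> 'FFFFF'

Decoded = GGGGGGGGGGGGGGGGBBBBBFFFFFFFBBFFFFF


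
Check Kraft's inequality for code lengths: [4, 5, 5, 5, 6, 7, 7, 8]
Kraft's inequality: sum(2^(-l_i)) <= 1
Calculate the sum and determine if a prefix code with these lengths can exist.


Sum = 2^(-4) + 2^(-5) + 2^(-5) + 2^(-5) + 2^(-6) + 2^(-7) + 2^(-7) + 2^(-8)
    = 0.0625 + 0.03125 + 0.03125 + 0.03125 + 0.015625 + 0.0078125 + 0.0078125 + 0.00390625
    = 49/256 = 0.19140625
Since 0.19140625 <= 1, Kraft's inequality IS satisfied.
A prefix code with these lengths CAN exist.

Kraft sum = 0.19140625. Satisfied.


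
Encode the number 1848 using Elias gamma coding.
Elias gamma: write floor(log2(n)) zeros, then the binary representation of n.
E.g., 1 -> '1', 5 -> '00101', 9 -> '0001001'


num_bits = floor(log2(1848)) + 1 = 11
leading_zeros = num_bits - 1 = 10
binary(1848) = 11100111000

Elias gamma(1848) = '0000000000' + '11100111000' = 000000000011100111000 (21 bits)


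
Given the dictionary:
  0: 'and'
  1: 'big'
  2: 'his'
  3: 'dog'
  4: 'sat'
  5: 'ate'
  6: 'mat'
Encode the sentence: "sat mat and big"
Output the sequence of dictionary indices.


Look up each word in the dictionary:
  'sat' -> 4
  'mat' -> 6
  'and' -> 0
  'big' -> 1

Encoded: [4, 6, 0, 1]


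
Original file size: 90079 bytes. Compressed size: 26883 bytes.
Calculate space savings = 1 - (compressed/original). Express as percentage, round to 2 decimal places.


ratio = compressed/original = 26883/90079 = 0.298438
savings = 1 - ratio = 1 - 0.298438 = 0.701562
as a percentage: 0.701562 * 100 = 70.16%

Space savings = 1 - 26883/90079 = 70.16%


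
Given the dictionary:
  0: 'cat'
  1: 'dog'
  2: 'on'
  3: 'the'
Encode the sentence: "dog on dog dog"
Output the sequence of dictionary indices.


Look up each word in the dictionary:
  'dog' -> 1
  'on' -> 2
  'dog' -> 1
  'dog' -> 1

Encoded: [1, 2, 1, 1]


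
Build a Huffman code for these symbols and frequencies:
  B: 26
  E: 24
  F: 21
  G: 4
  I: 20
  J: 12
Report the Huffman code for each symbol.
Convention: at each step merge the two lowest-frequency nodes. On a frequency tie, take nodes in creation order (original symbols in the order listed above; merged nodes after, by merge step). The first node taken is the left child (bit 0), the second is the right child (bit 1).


Huffman tree construction:
Step 1: Merge G(4) + J(12) = 16
Step 2: Merge (G+J)(16) + I(20) = 36
Step 3: Merge F(21) + E(24) = 45
Step 4: Merge B(26) + ((G+J)+I)(36) = 62
Step 5: Merge (F+E)(45) + (B+((G+J)+I))(62) = 107
Read each symbol's code off the tree from the root (left child = 0, right child = 1).

Codes:
  B: 10 (length 2)
  E: 01 (length 2)
  F: 00 (length 2)
  G: 1100 (length 4)
  I: 111 (length 3)
  J: 1101 (length 4)
Average code length: 266/107 = 2.4860 bits/symbol


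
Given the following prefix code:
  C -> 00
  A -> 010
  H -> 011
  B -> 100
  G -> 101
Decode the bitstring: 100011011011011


Decoding step by step:
Bits 100 -> B
Bits 011 -> H
Bits 011 -> H
Bits 011 -> H
Bits 011 -> H


Decoded message: BHHHH


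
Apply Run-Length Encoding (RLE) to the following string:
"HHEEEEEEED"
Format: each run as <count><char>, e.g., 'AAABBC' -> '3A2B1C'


Scanning runs left to right:
  i=0: run of 'H' x 2 -> '2H'
  i=2: run of 'E' x 7 -> '7E'
  i=9: run of 'D' x 1 -> '1D'

RLE = 2H7E1D


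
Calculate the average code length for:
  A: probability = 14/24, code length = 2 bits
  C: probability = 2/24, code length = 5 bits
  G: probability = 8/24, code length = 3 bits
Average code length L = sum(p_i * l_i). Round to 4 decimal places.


Weighted contributions p_i * l_i:
  A: (14/24) * 2 = 28/24
  C: (2/24) * 5 = 10/24
  G: (8/24) * 3 = 24/24
Sum = (28 + 10 + 24)/24 = 62/24

L = 62/24 = 2.5833 bits/symbol


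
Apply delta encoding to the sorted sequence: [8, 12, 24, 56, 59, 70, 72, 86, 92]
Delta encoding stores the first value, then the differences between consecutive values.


First value: 8
Deltas:
  12 - 8 = 4
  24 - 12 = 12
  56 - 24 = 32
  59 - 56 = 3
  70 - 59 = 11
  72 - 70 = 2
  86 - 72 = 14
  92 - 86 = 6


Delta encoded: [8, 4, 12, 32, 3, 11, 2, 14, 6]


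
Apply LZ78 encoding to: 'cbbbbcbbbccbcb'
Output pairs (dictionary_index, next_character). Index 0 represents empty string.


LZ78 encoding steps:
Dictionary: {0: ''}
Step 1: w='' (idx 0), next='c' -> output (0, 'c'), add 'c' as idx 1
Step 2: w='' (idx 0), next='b' -> output (0, 'b'), add 'b' as idx 2
Step 3: w='b' (idx 2), next='b' -> output (2, 'b'), add 'bb' as idx 3
Step 4: w='b' (idx 2), next='c' -> output (2, 'c'), add 'bc' as idx 4
Step 5: w='bb' (idx 3), next='b' -> output (3, 'b'), add 'bbb' as idx 5
Step 6: w='c' (idx 1), next='c' -> output (1, 'c'), add 'cc' as idx 6
Step 7: w='bc' (idx 4), next='b' -> output (4, 'b'), add 'bcb' as idx 7


Encoded: [(0, 'c'), (0, 'b'), (2, 'b'), (2, 'c'), (3, 'b'), (1, 'c'), (4, 'b')]


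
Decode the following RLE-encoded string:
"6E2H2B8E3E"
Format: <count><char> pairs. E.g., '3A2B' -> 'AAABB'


Expanding each <count><char> pair:
  6E -> 'EEEEEE'
  2H -> 'HH'
  2B -> 'BB'
  8E -> 'EEEEEEEE'
  3E -> 'EEE'

Decoded = EEEEEEHHBBEEEEEEEEEEE


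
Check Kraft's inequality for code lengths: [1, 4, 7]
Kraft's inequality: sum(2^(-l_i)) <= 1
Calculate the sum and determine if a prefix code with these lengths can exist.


Sum = 2^(-1) + 2^(-4) + 2^(-7)
    = 0.5 + 0.0625 + 0.0078125
    = 73/128 = 0.5703125
Since 0.5703125 <= 1, Kraft's inequality IS satisfied.
A prefix code with these lengths CAN exist.

Kraft sum = 0.5703125. Satisfied.


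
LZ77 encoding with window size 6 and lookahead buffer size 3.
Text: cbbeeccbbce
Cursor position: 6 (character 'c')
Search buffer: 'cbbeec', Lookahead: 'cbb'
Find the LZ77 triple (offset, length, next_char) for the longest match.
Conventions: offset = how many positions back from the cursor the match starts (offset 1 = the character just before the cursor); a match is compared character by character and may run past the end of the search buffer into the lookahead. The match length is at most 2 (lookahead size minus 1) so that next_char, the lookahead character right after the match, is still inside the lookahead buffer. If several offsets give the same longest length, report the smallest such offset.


Try each offset into the search buffer:
  offset=1 (pos 5, char 'c'): match length 1
  offset=2 (pos 4, char 'e'): match length 0
  offset=3 (pos 3, char 'e'): match length 0
  offset=4 (pos 2, char 'b'): match length 0
  offset=5 (pos 1, char 'b'): match length 0
  offset=6 (pos 0, char 'c'): match length 2
Longest match has length 2 at offset 6.
next_char = character at position 6 + 2 = 8 -> 'b'

Best match: offset=6, length=2 (matching 'cb' starting at position 0)
LZ77 triple: (6, 2, 'b')


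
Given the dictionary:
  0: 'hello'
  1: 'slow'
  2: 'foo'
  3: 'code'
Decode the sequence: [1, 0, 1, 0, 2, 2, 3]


Look up each index in the dictionary:
  1 -> 'slow'
  0 -> 'hello'
  1 -> 'slow'
  0 -> 'hello'
  2 -> 'foo'
  2 -> 'foo'
  3 -> 'code'

Decoded: "slow hello slow hello foo foo code"


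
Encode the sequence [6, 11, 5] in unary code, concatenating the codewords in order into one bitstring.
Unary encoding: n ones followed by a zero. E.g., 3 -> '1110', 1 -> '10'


Encode each number as n ones followed by a terminating 0:
  6 -> 1111110 (7 bits)
  11 -> 111111111110 (12 bits)
  5 -> 111110 (6 bits)
Total length = 7 + 12 + 6 = 25 bits.

Unary([6, 11, 5]) = 1111110111111111110111110 (25 bits)


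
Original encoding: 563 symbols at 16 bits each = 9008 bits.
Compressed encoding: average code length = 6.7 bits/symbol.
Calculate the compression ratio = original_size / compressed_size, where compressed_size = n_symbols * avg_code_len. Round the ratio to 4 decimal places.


original_size = n_symbols * orig_bits = 563 * 16 = 9008 bits
compressed_size = n_symbols * avg_code_len = 563 * 6.7 = 3772.1 bits
ratio = original_size / compressed_size = 9008 / 3772.1 = 2.3881

Compression ratio = 2.3881


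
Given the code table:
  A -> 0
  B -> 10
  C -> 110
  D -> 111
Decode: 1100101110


Decoding:
110 -> C
0 -> A
10 -> B
111 -> D
0 -> A


Result: CABDA


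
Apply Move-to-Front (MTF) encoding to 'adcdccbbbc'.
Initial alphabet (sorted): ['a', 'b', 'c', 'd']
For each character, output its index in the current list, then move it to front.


MTF encoding:
'a': index 0 in ['a', 'b', 'c', 'd'] -> ['a', 'b', 'c', 'd']
'd': index 3 in ['a', 'b', 'c', 'd'] -> ['d', 'a', 'b', 'c']
'c': index 3 in ['d', 'a', 'b', 'c'] -> ['c', 'd', 'a', 'b']
'd': index 1 in ['c', 'd', 'a', 'b'] -> ['d', 'c', 'a', 'b']
'c': index 1 in ['d', 'c', 'a', 'b'] -> ['c', 'd', 'a', 'b']
'c': index 0 in ['c', 'd', 'a', 'b'] -> ['c', 'd', 'a', 'b']
'b': index 3 in ['c', 'd', 'a', 'b'] -> ['b', 'c', 'd', 'a']
'b': index 0 in ['b', 'c', 'd', 'a'] -> ['b', 'c', 'd', 'a']
'b': index 0 in ['b', 'c', 'd', 'a'] -> ['b', 'c', 'd', 'a']
'c': index 1 in ['b', 'c', 'd', 'a'] -> ['c', 'b', 'd', 'a']


Output: [0, 3, 3, 1, 1, 0, 3, 0, 0, 1]


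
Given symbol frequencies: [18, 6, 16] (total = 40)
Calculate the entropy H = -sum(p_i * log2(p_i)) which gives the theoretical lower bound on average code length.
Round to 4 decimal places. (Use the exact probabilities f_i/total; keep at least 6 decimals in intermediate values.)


Per-symbol terms -p_i * log2(p_i) with p_i = f_i/40:
  p = 18/40 = 0.450000: log2(p) = -1.152003, -p*log2(p) = 0.518401
  p = 6/40 = 0.150000: log2(p) = -2.736966, -p*log2(p) = 0.410545
  p = 16/40 = 0.400000: log2(p) = -1.321928, -p*log2(p) = 0.528771
H = 0.518401 + 0.410545 + 0.528771 = 1.457717

H = 1.4577 bits/symbol


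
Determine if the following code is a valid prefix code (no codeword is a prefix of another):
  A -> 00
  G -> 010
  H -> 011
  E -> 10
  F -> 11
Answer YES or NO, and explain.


Checking each pair (does one codeword prefix another?):
  A='00' vs G='010': no prefix
  A='00' vs H='011': no prefix
  A='00' vs E='10': no prefix
  A='00' vs F='11': no prefix
  G='010' vs A='00': no prefix
  G='010' vs H='011': no prefix
  G='010' vs E='10': no prefix
  G='010' vs F='11': no prefix
  H='011' vs A='00': no prefix
  H='011' vs G='010': no prefix
  H='011' vs E='10': no prefix
  H='011' vs F='11': no prefix
  E='10' vs A='00': no prefix
  E='10' vs G='010': no prefix
  E='10' vs H='011': no prefix
  E='10' vs F='11': no prefix
  F='11' vs A='00': no prefix
  F='11' vs G='010': no prefix
  F='11' vs H='011': no prefix
  F='11' vs E='10': no prefix
No violation found over all pairs.

YES -- this is a valid prefix code. No codeword is a prefix of any other codeword.


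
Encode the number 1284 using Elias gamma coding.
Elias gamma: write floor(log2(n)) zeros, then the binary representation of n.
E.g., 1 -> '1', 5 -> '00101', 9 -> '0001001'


num_bits = floor(log2(1284)) + 1 = 11
leading_zeros = num_bits - 1 = 10
binary(1284) = 10100000100

Elias gamma(1284) = '0000000000' + '10100000100' = 000000000010100000100 (21 bits)


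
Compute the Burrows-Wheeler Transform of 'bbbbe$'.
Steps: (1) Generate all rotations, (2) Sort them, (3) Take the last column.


Rotations (sorted):
  0: $bbbbe -> last char: e
  1: bbbbe$ -> last char: $
  2: bbbe$b -> last char: b
  3: bbe$bb -> last char: b
  4: be$bbb -> last char: b
  5: e$bbbb -> last char: b


BWT = e$bbbb


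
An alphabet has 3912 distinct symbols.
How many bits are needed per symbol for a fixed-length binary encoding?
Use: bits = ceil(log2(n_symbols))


log2(3912) = 11.9337
Bracket: 2^11 = 2048 < 3912 <= 2^12 = 4096
So ceil(log2(3912)) = 12

bits = ceil(log2(3912)) = ceil(11.9337) = 12 bits


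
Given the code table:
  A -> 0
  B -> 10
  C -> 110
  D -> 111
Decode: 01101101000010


Decoding:
0 -> A
110 -> C
110 -> C
10 -> B
0 -> A
0 -> A
0 -> A
10 -> B


Result: ACCBAAAB


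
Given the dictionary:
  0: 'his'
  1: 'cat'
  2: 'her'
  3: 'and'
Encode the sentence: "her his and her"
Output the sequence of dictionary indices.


Look up each word in the dictionary:
  'her' -> 2
  'his' -> 0
  'and' -> 3
  'her' -> 2

Encoded: [2, 0, 3, 2]


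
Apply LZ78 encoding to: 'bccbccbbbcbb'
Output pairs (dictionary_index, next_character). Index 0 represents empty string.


LZ78 encoding steps:
Dictionary: {0: ''}
Step 1: w='' (idx 0), next='b' -> output (0, 'b'), add 'b' as idx 1
Step 2: w='' (idx 0), next='c' -> output (0, 'c'), add 'c' as idx 2
Step 3: w='c' (idx 2), next='b' -> output (2, 'b'), add 'cb' as idx 3
Step 4: w='c' (idx 2), next='c' -> output (2, 'c'), add 'cc' as idx 4
Step 5: w='b' (idx 1), next='b' -> output (1, 'b'), add 'bb' as idx 5
Step 6: w='b' (idx 1), next='c' -> output (1, 'c'), add 'bc' as idx 6
Step 7: w='bb' (idx 5), end of input -> output (5, '')


Encoded: [(0, 'b'), (0, 'c'), (2, 'b'), (2, 'c'), (1, 'b'), (1, 'c'), (5, '')]


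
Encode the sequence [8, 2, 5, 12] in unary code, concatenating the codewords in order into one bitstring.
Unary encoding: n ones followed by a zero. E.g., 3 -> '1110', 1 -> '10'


Encode each number as n ones followed by a terminating 0:
  8 -> 111111110 (9 bits)
  2 -> 110 (3 bits)
  5 -> 111110 (6 bits)
  12 -> 1111111111110 (13 bits)
Total length = 9 + 3 + 6 + 13 = 31 bits.

Unary([8, 2, 5, 12]) = 1111111101101111101111111111110 (31 bits)
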